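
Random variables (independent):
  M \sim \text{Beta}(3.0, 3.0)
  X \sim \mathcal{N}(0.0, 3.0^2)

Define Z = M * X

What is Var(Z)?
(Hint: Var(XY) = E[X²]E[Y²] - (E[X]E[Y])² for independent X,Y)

Var(XY) = E[X²]E[Y²] - (E[X]E[Y])²
E[M] = 0.5, Var(M) = 0.035714286
E[X] = 0, Var(X) = 9
E[M²] = 0.035714286 + 0.5² = 0.28571429
E[X²] = 9 + 0² = 9
Var(Z) = 0.28571429*9 - (0.5*0)²
= 2.5714286 - 0 = 2.5714286

2.5714286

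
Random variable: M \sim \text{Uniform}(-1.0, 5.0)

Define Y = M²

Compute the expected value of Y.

Using E[X²] = Var(X) + (E[X])²:
E[M] = 2
Var(M) = (5 + 1)^2/12 = 3
E[M²] = 3 + 2² = 3 + 4 = 7

7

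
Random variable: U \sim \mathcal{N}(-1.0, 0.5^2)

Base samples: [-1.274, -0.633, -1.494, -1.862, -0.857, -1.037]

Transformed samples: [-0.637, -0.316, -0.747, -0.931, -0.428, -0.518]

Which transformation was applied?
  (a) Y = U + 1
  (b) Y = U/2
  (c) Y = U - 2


Checking option (b) Y = U/2:
  U = -1.274 -> Y = -0.637 ✓
  U = -0.633 -> Y = -0.316 ✓
  U = -1.494 -> Y = -0.747 ✓
All samples match this transformation.

(b) U/2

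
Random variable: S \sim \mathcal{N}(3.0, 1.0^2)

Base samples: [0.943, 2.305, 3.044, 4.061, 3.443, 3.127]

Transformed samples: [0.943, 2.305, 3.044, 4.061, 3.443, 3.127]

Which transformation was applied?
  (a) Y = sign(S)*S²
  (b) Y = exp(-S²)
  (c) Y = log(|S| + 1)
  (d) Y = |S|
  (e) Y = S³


Checking option (d) Y = |S|:
  S = 0.943 -> Y = 0.943 ✓
  S = 2.305 -> Y = 2.305 ✓
  S = 3.044 -> Y = 3.044 ✓
All samples match this transformation.

(d) |S|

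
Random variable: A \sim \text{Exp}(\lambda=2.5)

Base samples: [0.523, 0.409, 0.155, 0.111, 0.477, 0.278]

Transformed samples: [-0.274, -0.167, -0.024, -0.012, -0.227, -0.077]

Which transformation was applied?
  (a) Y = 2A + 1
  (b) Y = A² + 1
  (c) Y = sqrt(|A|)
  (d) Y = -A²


Checking option (d) Y = -A²:
  A = 0.523 -> Y = -0.274 ✓
  A = 0.409 -> Y = -0.167 ✓
  A = 0.155 -> Y = -0.024 ✓
All samples match this transformation.

(d) -A²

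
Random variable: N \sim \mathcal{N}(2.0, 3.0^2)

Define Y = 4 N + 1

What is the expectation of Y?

For Y = 4N + 1:
E[Y] = 4 * E[N] + 1
E[N] = 2.0 = 2
E[Y] = 4 * 2 + 1 = 9

9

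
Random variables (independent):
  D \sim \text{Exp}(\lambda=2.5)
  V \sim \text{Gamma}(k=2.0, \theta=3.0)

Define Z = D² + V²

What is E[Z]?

E[Z] = E[D²] + E[V²]
E[D²] = Var(D) + E[D]² = 0.16 + 0.16 = 0.32
E[V²] = Var(V) + E[V]² = 18 + 36 = 54
E[Z] = 0.32 + 54 = 54.32

54.32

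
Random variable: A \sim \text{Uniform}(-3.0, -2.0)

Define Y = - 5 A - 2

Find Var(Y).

For Y = aA + b: Var(Y) = a² * Var(A)
Var(A) = (-2 + 3)^2/12 = 0.083333333
Var(Y) = (-5)² * 0.083333333 = 25 * 0.083333333 = 2.0833333

2.0833333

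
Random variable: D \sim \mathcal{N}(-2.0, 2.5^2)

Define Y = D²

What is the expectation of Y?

Using E[X²] = Var(X) + (E[X])²:
E[D] = -2
Var(D) = 2.5^2 = 6.25
E[D²] = 6.25 + (-2)² = 6.25 + 4 = 10.25

10.25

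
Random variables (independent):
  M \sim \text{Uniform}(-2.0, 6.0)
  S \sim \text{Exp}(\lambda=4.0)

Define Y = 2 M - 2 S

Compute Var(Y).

For independent RVs: Var(aX + bY) = a²Var(X) + b²Var(Y)
Var(M) = 5.3333333
Var(S) = 0.0625
Var(Y) = 2²*5.3333333 + (-2)²*0.0625
= 4*5.3333333 + 4*0.0625 = 21.583333

21.583333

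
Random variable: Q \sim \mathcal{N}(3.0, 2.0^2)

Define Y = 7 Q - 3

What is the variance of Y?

For Y = aQ + b: Var(Y) = a² * Var(Q)
Var(Q) = 2.0^2 = 4
Var(Y) = 7² * 4 = 49 * 4 = 196

196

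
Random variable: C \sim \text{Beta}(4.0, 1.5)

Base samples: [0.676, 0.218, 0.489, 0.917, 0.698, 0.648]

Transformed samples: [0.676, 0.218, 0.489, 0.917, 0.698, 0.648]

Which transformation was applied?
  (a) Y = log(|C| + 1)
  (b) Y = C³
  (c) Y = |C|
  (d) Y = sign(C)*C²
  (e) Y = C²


Checking option (c) Y = |C|:
  C = 0.676 -> Y = 0.676 ✓
  C = 0.218 -> Y = 0.218 ✓
  C = 0.489 -> Y = 0.489 ✓
All samples match this transformation.

(c) |C|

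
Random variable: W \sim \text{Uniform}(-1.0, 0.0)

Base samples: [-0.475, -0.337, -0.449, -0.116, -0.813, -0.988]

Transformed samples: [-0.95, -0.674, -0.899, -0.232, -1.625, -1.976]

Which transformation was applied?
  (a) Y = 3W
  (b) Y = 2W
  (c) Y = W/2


Checking option (b) Y = 2W:
  W = -0.475 -> Y = -0.95 ✓
  W = -0.337 -> Y = -0.674 ✓
  W = -0.449 -> Y = -0.899 ✓
All samples match this transformation.

(b) 2W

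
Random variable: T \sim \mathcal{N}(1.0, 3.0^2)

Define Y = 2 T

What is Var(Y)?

For Y = aT + b: Var(Y) = a² * Var(T)
Var(T) = 3.0^2 = 9
Var(Y) = 2² * 9 = 4 * 9 = 36

36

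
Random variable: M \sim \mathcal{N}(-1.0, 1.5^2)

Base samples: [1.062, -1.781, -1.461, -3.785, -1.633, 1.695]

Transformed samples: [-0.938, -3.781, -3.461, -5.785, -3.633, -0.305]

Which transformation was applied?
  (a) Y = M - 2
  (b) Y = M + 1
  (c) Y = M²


Checking option (a) Y = M - 2:
  M = 1.062 -> Y = -0.938 ✓
  M = -1.781 -> Y = -3.781 ✓
  M = -1.461 -> Y = -3.461 ✓
All samples match this transformation.

(a) M - 2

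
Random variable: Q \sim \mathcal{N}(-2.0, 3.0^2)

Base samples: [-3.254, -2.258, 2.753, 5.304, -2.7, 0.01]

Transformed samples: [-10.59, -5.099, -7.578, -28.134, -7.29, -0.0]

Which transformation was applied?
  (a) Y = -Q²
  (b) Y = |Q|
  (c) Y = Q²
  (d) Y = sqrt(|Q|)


Checking option (a) Y = -Q²:
  Q = -3.254 -> Y = -10.59 ✓
  Q = -2.258 -> Y = -5.099 ✓
  Q = 2.753 -> Y = -7.578 ✓
All samples match this transformation.

(a) -Q²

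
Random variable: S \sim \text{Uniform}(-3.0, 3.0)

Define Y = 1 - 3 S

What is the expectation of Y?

For Y = -3S + 1:
E[Y] = -3 * E[S] + 1
E[S] = (-3 + 3)/2 = 0
E[Y] = -3 * 0 + 1 = 1

1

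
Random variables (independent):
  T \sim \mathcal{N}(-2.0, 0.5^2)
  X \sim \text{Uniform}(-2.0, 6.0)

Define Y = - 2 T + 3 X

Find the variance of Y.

For independent RVs: Var(aX + bY) = a²Var(X) + b²Var(Y)
Var(T) = 0.25
Var(X) = 5.3333333
Var(Y) = (-2)²*0.25 + 3²*5.3333333
= 4*0.25 + 9*5.3333333 = 49

49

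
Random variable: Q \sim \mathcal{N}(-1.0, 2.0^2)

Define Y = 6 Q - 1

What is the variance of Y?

For Y = aQ + b: Var(Y) = a² * Var(Q)
Var(Q) = 2.0^2 = 4
Var(Y) = 6² * 4 = 36 * 4 = 144

144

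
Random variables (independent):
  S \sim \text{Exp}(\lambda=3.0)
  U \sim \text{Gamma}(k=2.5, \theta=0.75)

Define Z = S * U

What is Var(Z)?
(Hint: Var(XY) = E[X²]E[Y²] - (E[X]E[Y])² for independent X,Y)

Var(XY) = E[X²]E[Y²] - (E[X]E[Y])²
E[S] = 0.33333333, Var(S) = 0.11111111
E[U] = 1.875, Var(U) = 1.40625
E[S²] = 0.11111111 + 0.33333333² = 0.22222222
E[U²] = 1.40625 + 1.875² = 4.921875
Var(Z) = 0.22222222*4.921875 - (0.33333333*1.875)²
= 1.09375 - 0.390625 = 0.703125

0.703125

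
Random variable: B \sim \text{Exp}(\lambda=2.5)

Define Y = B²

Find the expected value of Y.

E[B²] = Var(B) + (E[B])² = 0.16 + 0.16 = 0.32

0.32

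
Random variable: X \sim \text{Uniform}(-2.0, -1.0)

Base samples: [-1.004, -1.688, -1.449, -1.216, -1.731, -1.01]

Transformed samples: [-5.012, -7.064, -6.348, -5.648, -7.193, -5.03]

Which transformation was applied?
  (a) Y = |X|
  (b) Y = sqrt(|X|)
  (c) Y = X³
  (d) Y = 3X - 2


Checking option (d) Y = 3X - 2:
  X = -1.004 -> Y = -5.012 ✓
  X = -1.688 -> Y = -7.064 ✓
  X = -1.449 -> Y = -6.348 ✓
All samples match this transformation.

(d) 3X - 2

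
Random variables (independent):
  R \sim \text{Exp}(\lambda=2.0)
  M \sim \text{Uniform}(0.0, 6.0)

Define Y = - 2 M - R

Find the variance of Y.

For independent RVs: Var(aX + bY) = a²Var(X) + b²Var(Y)
Var(R) = 0.25
Var(M) = 3
Var(Y) = (-1)²*0.25 + (-2)²*3
= 1*0.25 + 4*3 = 12.25

12.25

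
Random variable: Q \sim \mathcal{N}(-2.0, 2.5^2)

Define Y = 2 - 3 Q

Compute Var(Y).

For Y = aQ + b: Var(Y) = a² * Var(Q)
Var(Q) = 2.5^2 = 6.25
Var(Y) = (-3)² * 6.25 = 9 * 6.25 = 56.25

56.25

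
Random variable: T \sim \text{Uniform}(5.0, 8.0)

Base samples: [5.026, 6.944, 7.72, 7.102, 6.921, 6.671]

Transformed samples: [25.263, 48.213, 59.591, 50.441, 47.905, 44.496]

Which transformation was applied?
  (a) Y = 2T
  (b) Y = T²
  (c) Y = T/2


Checking option (b) Y = T²:
  T = 5.026 -> Y = 25.263 ✓
  T = 6.944 -> Y = 48.213 ✓
  T = 7.72 -> Y = 59.591 ✓
All samples match this transformation.

(b) T²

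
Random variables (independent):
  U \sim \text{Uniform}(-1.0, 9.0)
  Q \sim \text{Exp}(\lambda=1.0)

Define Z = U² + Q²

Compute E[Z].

E[Z] = E[U²] + E[Q²]
E[U²] = Var(U) + E[U]² = 8.3333333 + 16 = 24.333333
E[Q²] = Var(Q) + E[Q]² = 1 + 1 = 2
E[Z] = 24.333333 + 2 = 26.333333

26.333333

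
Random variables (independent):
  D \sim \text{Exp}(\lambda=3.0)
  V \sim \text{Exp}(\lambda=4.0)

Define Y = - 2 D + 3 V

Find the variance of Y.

For independent RVs: Var(aX + bY) = a²Var(X) + b²Var(Y)
Var(D) = 0.11111111
Var(V) = 0.0625
Var(Y) = (-2)²*0.11111111 + 3²*0.0625
= 4*0.11111111 + 9*0.0625 = 1.0069444

1.0069444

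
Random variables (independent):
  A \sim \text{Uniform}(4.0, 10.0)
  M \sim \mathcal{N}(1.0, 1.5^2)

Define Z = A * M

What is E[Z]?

For independent RVs: E[XY] = E[X]*E[Y]
E[A] = 7
E[M] = 1
E[Z] = 7 * 1 = 7

7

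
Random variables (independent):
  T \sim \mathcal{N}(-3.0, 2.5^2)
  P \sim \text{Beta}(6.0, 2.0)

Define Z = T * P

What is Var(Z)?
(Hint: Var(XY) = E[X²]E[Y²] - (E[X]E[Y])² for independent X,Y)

Var(XY) = E[X²]E[Y²] - (E[X]E[Y])²
E[T] = -3, Var(T) = 6.25
E[P] = 0.75, Var(P) = 0.020833333
E[T²] = 6.25 + (-3)² = 15.25
E[P²] = 0.020833333 + 0.75² = 0.58333333
Var(Z) = 15.25*0.58333333 - (-3*0.75)²
= 8.8958333 - 5.0625 = 3.8333333

3.8333333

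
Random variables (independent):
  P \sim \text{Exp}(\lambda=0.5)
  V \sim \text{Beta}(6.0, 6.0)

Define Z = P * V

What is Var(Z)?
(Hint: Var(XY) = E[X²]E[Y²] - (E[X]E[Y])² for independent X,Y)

Var(XY) = E[X²]E[Y²] - (E[X]E[Y])²
E[P] = 2, Var(P) = 4
E[V] = 0.5, Var(V) = 0.019230769
E[P²] = 4 + 2² = 8
E[V²] = 0.019230769 + 0.5² = 0.26923077
Var(Z) = 8*0.26923077 - (2*0.5)²
= 2.1538462 - 1 = 1.1538462

1.1538462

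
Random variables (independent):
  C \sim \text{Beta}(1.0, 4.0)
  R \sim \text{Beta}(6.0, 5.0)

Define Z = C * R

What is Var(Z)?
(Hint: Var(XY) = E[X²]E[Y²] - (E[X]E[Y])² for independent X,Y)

Var(XY) = E[X²]E[Y²] - (E[X]E[Y])²
E[C] = 0.2, Var(C) = 0.026666667
E[R] = 0.54545455, Var(R) = 0.020661157
E[C²] = 0.026666667 + 0.2² = 0.066666667
E[R²] = 0.020661157 + 0.54545455² = 0.31818182
Var(Z) = 0.066666667*0.31818182 - (0.2*0.54545455)²
= 0.021212121 - 0.011900826 = 0.0093112948

0.0093112948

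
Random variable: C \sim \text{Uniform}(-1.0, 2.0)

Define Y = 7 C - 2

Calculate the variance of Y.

For Y = aC + b: Var(Y) = a² * Var(C)
Var(C) = (2 + 1)^2/12 = 0.75
Var(Y) = 7² * 0.75 = 49 * 0.75 = 36.75

36.75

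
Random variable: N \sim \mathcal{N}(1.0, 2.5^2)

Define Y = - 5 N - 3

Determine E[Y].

For Y = -5N - 3:
E[Y] = -5 * E[N] - 3
E[N] = 1.0 = 1
E[Y] = -5 * 1 - 3 = -8

-8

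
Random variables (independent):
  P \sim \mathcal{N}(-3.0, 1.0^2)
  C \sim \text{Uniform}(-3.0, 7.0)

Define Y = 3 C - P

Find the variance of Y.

For independent RVs: Var(aX + bY) = a²Var(X) + b²Var(Y)
Var(P) = 1
Var(C) = 8.3333333
Var(Y) = (-1)²*1 + 3²*8.3333333
= 1*1 + 9*8.3333333 = 76

76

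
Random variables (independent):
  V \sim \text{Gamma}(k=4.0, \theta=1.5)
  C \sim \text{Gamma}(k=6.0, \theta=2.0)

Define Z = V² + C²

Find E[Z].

E[Z] = E[V²] + E[C²]
E[V²] = Var(V) + E[V]² = 9 + 36 = 45
E[C²] = Var(C) + E[C]² = 24 + 144 = 168
E[Z] = 45 + 168 = 213

213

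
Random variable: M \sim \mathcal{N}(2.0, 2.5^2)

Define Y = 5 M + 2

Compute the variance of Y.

For Y = aM + b: Var(Y) = a² * Var(M)
Var(M) = 2.5^2 = 6.25
Var(Y) = 5² * 6.25 = 25 * 6.25 = 156.25

156.25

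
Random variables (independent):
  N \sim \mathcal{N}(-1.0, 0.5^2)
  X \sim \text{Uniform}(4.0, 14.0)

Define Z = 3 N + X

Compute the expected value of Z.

E[Z] = 3*E[N] + 1*E[X]
E[N] = -1
E[X] = 9
E[Z] = 3*(-1) + 1*9 = 6

6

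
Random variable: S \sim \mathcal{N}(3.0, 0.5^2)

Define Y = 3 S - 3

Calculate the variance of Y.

For Y = aS + b: Var(Y) = a² * Var(S)
Var(S) = 0.5^2 = 0.25
Var(Y) = 3² * 0.25 = 9 * 0.25 = 2.25

2.25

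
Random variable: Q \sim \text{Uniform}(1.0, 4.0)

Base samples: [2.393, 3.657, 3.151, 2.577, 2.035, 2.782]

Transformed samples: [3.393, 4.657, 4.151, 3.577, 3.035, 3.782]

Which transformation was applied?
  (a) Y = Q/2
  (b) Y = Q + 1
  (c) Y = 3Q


Checking option (b) Y = Q + 1:
  Q = 2.393 -> Y = 3.393 ✓
  Q = 3.657 -> Y = 4.657 ✓
  Q = 3.151 -> Y = 4.151 ✓
All samples match this transformation.

(b) Q + 1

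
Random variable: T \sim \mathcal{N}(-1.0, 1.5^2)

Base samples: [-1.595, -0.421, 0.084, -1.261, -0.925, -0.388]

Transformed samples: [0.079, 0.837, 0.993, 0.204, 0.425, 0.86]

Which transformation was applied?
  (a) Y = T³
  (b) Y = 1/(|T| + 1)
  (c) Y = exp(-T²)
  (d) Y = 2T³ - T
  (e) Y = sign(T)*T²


Checking option (c) Y = exp(-T²):
  T = -1.595 -> Y = 0.079 ✓
  T = -0.421 -> Y = 0.837 ✓
  T = 0.084 -> Y = 0.993 ✓
All samples match this transformation.

(c) exp(-T²)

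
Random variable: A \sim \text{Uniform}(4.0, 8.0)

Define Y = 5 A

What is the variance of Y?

For Y = aA + b: Var(Y) = a² * Var(A)
Var(A) = (8 - 4)^2/12 = 1.3333333
Var(Y) = 5² * 1.3333333 = 25 * 1.3333333 = 33.333333

33.333333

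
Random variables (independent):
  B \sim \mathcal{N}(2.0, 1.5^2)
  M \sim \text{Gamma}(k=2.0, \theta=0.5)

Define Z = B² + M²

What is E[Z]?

E[Z] = E[B²] + E[M²]
E[B²] = Var(B) + E[B]² = 2.25 + 4 = 6.25
E[M²] = Var(M) + E[M]² = 0.5 + 1 = 1.5
E[Z] = 6.25 + 1.5 = 7.75

7.75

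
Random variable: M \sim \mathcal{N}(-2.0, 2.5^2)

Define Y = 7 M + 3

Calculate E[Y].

For Y = 7M + 3:
E[Y] = 7 * E[M] + 3
E[M] = -2.0 = -2
E[Y] = 7 * (-2) + 3 = -11

-11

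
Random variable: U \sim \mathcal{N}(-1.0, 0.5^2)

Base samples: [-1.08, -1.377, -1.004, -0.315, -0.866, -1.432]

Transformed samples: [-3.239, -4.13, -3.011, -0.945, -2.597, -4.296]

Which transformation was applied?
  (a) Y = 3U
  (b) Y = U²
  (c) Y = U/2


Checking option (a) Y = 3U:
  U = -1.08 -> Y = -3.239 ✓
  U = -1.377 -> Y = -4.13 ✓
  U = -1.004 -> Y = -3.011 ✓
All samples match this transformation.

(a) 3U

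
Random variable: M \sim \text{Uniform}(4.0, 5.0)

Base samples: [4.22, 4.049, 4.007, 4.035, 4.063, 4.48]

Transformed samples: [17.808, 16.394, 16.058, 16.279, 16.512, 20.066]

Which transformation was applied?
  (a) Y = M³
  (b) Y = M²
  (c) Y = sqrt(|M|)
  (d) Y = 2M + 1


Checking option (b) Y = M²:
  M = 4.22 -> Y = 17.808 ✓
  M = 4.049 -> Y = 16.394 ✓
  M = 4.007 -> Y = 16.058 ✓
All samples match this transformation.

(b) M²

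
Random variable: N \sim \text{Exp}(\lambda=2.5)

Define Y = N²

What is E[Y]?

Using E[X²] = Var(X) + (E[X])²:
E[N] = 0.4
Var(N) = 1/2.5^2 = 0.16
E[N²] = 0.16 + 0.4² = 0.16 + 0.16 = 0.32

0.32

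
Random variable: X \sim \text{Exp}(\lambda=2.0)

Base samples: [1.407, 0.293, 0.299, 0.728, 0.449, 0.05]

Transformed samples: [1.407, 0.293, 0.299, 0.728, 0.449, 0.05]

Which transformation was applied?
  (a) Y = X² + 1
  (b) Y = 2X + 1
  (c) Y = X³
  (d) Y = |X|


Checking option (d) Y = |X|:
  X = 1.407 -> Y = 1.407 ✓
  X = 0.293 -> Y = 0.293 ✓
  X = 0.299 -> Y = 0.299 ✓
All samples match this transformation.

(d) |X|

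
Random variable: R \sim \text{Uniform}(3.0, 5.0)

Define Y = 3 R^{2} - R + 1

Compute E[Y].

E[Y] = 3*E[R²] - 1*E[R] + 1
E[R] = 4
E[R²] = Var(R) + (E[R])² = 0.33333333 + 16 = 16.333333
E[Y] = 3*16.333333 - 1*4 + 1 = 46

46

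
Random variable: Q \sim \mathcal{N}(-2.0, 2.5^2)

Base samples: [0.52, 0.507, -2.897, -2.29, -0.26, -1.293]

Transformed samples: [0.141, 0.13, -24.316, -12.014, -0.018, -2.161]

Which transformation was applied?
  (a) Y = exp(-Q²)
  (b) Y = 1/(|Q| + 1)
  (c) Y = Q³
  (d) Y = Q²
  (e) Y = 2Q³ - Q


Checking option (c) Y = Q³:
  Q = 0.52 -> Y = 0.141 ✓
  Q = 0.507 -> Y = 0.13 ✓
  Q = -2.897 -> Y = -24.316 ✓
All samples match this transformation.

(c) Q³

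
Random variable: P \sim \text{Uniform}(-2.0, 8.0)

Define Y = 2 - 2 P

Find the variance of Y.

For Y = aP + b: Var(Y) = a² * Var(P)
Var(P) = (8 + 2)^2/12 = 8.3333333
Var(Y) = (-2)² * 8.3333333 = 4 * 8.3333333 = 33.333333

33.333333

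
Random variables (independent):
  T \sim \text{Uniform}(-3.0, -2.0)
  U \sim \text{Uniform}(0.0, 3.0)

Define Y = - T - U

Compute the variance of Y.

For independent RVs: Var(aX + bY) = a²Var(X) + b²Var(Y)
Var(T) = 0.083333333
Var(U) = 0.75
Var(Y) = (-1)²*0.083333333 + (-1)²*0.75
= 1*0.083333333 + 1*0.75 = 0.83333333

0.83333333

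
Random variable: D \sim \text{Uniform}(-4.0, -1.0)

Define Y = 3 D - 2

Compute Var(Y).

For Y = aD + b: Var(Y) = a² * Var(D)
Var(D) = (-1 + 4)^2/12 = 0.75
Var(Y) = 3² * 0.75 = 9 * 0.75 = 6.75

6.75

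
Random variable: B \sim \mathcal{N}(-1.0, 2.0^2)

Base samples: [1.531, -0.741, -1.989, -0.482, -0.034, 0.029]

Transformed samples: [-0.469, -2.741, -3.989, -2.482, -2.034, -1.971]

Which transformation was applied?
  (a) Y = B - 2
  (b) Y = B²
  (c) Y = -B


Checking option (a) Y = B - 2:
  B = 1.531 -> Y = -0.469 ✓
  B = -0.741 -> Y = -2.741 ✓
  B = -1.989 -> Y = -3.989 ✓
All samples match this transformation.

(a) B - 2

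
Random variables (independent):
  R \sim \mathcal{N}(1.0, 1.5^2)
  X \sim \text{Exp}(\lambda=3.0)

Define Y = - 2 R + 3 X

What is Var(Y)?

For independent RVs: Var(aX + bY) = a²Var(X) + b²Var(Y)
Var(R) = 2.25
Var(X) = 0.11111111
Var(Y) = (-2)²*2.25 + 3²*0.11111111
= 4*2.25 + 9*0.11111111 = 10

10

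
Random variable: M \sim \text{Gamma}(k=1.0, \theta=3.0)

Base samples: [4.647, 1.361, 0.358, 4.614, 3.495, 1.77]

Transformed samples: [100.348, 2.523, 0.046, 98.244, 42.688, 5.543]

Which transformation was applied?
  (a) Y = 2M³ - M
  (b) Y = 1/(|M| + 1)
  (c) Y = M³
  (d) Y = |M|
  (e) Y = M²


Checking option (c) Y = M³:
  M = 4.647 -> Y = 100.348 ✓
  M = 1.361 -> Y = 2.523 ✓
  M = 0.358 -> Y = 0.046 ✓
All samples match this transformation.

(c) M³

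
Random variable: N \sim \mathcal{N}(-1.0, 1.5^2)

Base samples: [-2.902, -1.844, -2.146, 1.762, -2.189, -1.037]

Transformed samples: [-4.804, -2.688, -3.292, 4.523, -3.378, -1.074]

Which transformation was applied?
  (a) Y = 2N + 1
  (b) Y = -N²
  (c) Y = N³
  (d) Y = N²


Checking option (a) Y = 2N + 1:
  N = -2.902 -> Y = -4.804 ✓
  N = -1.844 -> Y = -2.688 ✓
  N = -2.146 -> Y = -3.292 ✓
All samples match this transformation.

(a) 2N + 1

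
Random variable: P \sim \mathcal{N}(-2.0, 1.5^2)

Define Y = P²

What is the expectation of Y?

Using E[X²] = Var(X) + (E[X])²:
E[P] = -2
Var(P) = 1.5^2 = 2.25
E[P²] = 2.25 + (-2)² = 2.25 + 4 = 6.25

6.25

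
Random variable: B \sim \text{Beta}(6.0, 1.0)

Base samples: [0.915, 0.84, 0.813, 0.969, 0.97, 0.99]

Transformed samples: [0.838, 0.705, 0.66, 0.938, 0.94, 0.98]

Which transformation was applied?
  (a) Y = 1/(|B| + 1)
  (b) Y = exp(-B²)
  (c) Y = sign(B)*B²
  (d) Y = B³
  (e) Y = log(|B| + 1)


Checking option (c) Y = sign(B)*B²:
  B = 0.915 -> Y = 0.838 ✓
  B = 0.84 -> Y = 0.705 ✓
  B = 0.813 -> Y = 0.66 ✓
All samples match this transformation.

(c) sign(B)*B²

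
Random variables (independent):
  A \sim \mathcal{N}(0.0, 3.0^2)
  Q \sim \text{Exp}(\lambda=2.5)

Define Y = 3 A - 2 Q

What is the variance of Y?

For independent RVs: Var(aX + bY) = a²Var(X) + b²Var(Y)
Var(A) = 9
Var(Q) = 0.16
Var(Y) = 3²*9 + (-2)²*0.16
= 9*9 + 4*0.16 = 81.64

81.64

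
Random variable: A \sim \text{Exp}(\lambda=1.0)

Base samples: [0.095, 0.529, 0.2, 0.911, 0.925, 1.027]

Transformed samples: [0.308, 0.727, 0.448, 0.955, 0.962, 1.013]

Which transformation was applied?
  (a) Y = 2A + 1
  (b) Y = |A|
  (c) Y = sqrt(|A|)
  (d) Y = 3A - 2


Checking option (c) Y = sqrt(|A|):
  A = 0.095 -> Y = 0.308 ✓
  A = 0.529 -> Y = 0.727 ✓
  A = 0.2 -> Y = 0.448 ✓
All samples match this transformation.

(c) sqrt(|A|)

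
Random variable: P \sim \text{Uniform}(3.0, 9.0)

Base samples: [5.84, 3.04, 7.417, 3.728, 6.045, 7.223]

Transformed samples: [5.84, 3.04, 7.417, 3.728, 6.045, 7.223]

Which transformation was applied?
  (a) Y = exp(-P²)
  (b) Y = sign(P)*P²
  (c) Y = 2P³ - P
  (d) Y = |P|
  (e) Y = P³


Checking option (d) Y = |P|:
  P = 5.84 -> Y = 5.84 ✓
  P = 3.04 -> Y = 3.04 ✓
  P = 7.417 -> Y = 7.417 ✓
All samples match this transformation.

(d) |P|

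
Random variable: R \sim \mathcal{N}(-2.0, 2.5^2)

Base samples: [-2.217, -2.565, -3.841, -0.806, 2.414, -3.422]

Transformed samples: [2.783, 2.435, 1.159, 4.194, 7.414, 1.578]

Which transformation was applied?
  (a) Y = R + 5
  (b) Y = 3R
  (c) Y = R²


Checking option (a) Y = R + 5:
  R = -2.217 -> Y = 2.783 ✓
  R = -2.565 -> Y = 2.435 ✓
  R = -3.841 -> Y = 1.159 ✓
All samples match this transformation.

(a) R + 5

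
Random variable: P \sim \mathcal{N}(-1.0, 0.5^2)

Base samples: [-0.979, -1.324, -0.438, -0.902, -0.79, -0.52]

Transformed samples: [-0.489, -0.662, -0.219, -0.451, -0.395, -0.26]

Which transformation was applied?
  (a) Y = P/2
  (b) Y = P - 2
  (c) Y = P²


Checking option (a) Y = P/2:
  P = -0.979 -> Y = -0.489 ✓
  P = -1.324 -> Y = -0.662 ✓
  P = -0.438 -> Y = -0.219 ✓
All samples match this transformation.

(a) P/2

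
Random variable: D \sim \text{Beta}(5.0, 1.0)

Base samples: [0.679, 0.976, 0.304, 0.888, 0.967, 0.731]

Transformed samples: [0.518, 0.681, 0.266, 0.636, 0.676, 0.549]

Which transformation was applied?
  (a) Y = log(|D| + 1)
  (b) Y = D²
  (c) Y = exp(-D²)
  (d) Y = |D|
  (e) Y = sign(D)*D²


Checking option (a) Y = log(|D| + 1):
  D = 0.679 -> Y = 0.518 ✓
  D = 0.976 -> Y = 0.681 ✓
  D = 0.304 -> Y = 0.266 ✓
All samples match this transformation.

(a) log(|D| + 1)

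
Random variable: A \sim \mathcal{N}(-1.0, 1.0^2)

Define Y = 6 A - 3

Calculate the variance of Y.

For Y = aA + b: Var(Y) = a² * Var(A)
Var(A) = 1.0^2 = 1
Var(Y) = 6² * 1 = 36 * 1 = 36

36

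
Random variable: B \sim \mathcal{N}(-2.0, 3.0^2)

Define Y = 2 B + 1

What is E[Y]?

For Y = 2B + 1:
E[Y] = 2 * E[B] + 1
E[B] = -2.0 = -2
E[Y] = 2 * (-2) + 1 = -3

-3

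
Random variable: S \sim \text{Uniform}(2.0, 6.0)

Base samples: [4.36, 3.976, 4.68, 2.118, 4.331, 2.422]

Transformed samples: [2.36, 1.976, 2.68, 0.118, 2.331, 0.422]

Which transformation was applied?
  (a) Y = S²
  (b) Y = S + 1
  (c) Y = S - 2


Checking option (c) Y = S - 2:
  S = 4.36 -> Y = 2.36 ✓
  S = 3.976 -> Y = 1.976 ✓
  S = 4.68 -> Y = 2.68 ✓
All samples match this transformation.

(c) S - 2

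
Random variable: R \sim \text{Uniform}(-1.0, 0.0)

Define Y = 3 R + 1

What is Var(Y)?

For Y = aR + b: Var(Y) = a² * Var(R)
Var(R) = (0 + 1)^2/12 = 0.083333333
Var(Y) = 3² * 0.083333333 = 9 * 0.083333333 = 0.75

0.75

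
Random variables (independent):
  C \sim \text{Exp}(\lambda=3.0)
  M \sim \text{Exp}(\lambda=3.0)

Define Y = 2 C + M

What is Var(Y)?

For independent RVs: Var(aX + bY) = a²Var(X) + b²Var(Y)
Var(C) = 0.11111111
Var(M) = 0.11111111
Var(Y) = 2²*0.11111111 + 1²*0.11111111
= 4*0.11111111 + 1*0.11111111 = 0.55555556

0.55555556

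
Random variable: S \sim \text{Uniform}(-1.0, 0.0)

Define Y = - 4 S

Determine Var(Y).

For Y = aS + b: Var(Y) = a² * Var(S)
Var(S) = (0 + 1)^2/12 = 0.083333333
Var(Y) = (-4)² * 0.083333333 = 16 * 0.083333333 = 1.3333333

1.3333333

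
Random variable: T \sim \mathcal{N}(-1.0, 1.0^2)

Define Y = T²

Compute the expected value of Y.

E[T²] = Var(T) + (E[T])² = 1 + 1 = 2

2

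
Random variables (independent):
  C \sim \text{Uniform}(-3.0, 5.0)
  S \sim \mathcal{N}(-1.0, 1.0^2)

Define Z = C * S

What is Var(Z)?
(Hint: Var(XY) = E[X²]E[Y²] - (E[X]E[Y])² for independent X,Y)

Var(XY) = E[X²]E[Y²] - (E[X]E[Y])²
E[C] = 1, Var(C) = 5.3333333
E[S] = -1, Var(S) = 1
E[C²] = 5.3333333 + 1² = 6.3333333
E[S²] = 1 + (-1)² = 2
Var(Z) = 6.3333333*2 - (1*(-1))²
= 12.666667 - 1 = 11.666667

11.666667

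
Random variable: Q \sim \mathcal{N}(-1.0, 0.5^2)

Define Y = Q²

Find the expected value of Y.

E[Q²] = Var(Q) + (E[Q])² = 0.25 + 1 = 1.25

1.25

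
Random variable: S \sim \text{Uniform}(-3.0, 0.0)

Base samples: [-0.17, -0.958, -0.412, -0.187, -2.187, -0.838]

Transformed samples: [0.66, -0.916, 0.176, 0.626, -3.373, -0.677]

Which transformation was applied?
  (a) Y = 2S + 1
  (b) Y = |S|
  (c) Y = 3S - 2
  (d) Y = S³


Checking option (a) Y = 2S + 1:
  S = -0.17 -> Y = 0.66 ✓
  S = -0.958 -> Y = -0.916 ✓
  S = -0.412 -> Y = 0.176 ✓
All samples match this transformation.

(a) 2S + 1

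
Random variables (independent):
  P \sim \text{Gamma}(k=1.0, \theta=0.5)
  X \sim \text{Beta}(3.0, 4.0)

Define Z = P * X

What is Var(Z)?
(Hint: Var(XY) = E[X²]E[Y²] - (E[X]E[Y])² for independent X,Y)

Var(XY) = E[X²]E[Y²] - (E[X]E[Y])²
E[P] = 0.5, Var(P) = 0.25
E[X] = 0.42857143, Var(X) = 0.030612245
E[P²] = 0.25 + 0.5² = 0.5
E[X²] = 0.030612245 + 0.42857143² = 0.21428571
Var(Z) = 0.5*0.21428571 - (0.5*0.42857143)²
= 0.10714286 - 0.045918367 = 0.06122449

0.06122449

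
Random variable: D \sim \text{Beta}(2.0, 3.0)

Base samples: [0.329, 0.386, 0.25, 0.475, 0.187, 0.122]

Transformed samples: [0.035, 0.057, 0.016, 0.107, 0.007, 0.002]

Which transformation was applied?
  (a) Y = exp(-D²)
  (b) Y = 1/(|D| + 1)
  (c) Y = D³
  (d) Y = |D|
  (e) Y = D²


Checking option (c) Y = D³:
  D = 0.329 -> Y = 0.035 ✓
  D = 0.386 -> Y = 0.057 ✓
  D = 0.25 -> Y = 0.016 ✓
All samples match this transformation.

(c) D³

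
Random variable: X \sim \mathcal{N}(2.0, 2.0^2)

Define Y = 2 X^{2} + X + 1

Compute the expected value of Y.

E[Y] = 2*E[X²] + 1*E[X] + 1
E[X] = 2
E[X²] = Var(X) + (E[X])² = 4 + 4 = 8
E[Y] = 2*8 + 1*2 + 1 = 19

19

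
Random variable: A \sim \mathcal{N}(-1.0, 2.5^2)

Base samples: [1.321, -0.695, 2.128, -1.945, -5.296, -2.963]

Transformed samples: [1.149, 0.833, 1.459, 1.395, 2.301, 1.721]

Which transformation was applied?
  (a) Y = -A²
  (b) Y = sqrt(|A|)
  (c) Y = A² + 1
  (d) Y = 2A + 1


Checking option (b) Y = sqrt(|A|):
  A = 1.321 -> Y = 1.149 ✓
  A = -0.695 -> Y = 0.833 ✓
  A = 2.128 -> Y = 1.459 ✓
All samples match this transformation.

(b) sqrt(|A|)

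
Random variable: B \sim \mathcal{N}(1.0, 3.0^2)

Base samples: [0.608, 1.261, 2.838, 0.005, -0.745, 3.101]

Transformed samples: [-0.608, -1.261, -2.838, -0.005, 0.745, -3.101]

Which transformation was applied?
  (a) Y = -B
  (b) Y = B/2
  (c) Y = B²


Checking option (a) Y = -B:
  B = 0.608 -> Y = -0.608 ✓
  B = 1.261 -> Y = -1.261 ✓
  B = 2.838 -> Y = -2.838 ✓
All samples match this transformation.

(a) -B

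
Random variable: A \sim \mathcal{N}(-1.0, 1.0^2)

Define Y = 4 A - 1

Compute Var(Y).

For Y = aA + b: Var(Y) = a² * Var(A)
Var(A) = 1.0^2 = 1
Var(Y) = 4² * 1 = 16 * 1 = 16

16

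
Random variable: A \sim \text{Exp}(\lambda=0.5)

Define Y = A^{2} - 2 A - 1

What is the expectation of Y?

E[Y] = 1*E[A²] - 2*E[A] - 1
E[A] = 2
E[A²] = Var(A) + (E[A])² = 4 + 4 = 8
E[Y] = 1*8 - 2*2 - 1 = 3

3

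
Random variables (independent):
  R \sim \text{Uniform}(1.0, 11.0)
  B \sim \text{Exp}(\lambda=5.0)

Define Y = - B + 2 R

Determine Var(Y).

For independent RVs: Var(aX + bY) = a²Var(X) + b²Var(Y)
Var(R) = 8.3333333
Var(B) = 0.04
Var(Y) = 2²*8.3333333 + (-1)²*0.04
= 4*8.3333333 + 1*0.04 = 33.373333

33.373333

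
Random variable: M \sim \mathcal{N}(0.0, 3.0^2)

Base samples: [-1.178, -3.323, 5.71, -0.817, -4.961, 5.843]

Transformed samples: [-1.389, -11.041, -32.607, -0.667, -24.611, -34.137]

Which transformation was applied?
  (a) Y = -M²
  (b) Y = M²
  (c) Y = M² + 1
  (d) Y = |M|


Checking option (a) Y = -M²:
  M = -1.178 -> Y = -1.389 ✓
  M = -3.323 -> Y = -11.041 ✓
  M = 5.71 -> Y = -32.607 ✓
All samples match this transformation.

(a) -M²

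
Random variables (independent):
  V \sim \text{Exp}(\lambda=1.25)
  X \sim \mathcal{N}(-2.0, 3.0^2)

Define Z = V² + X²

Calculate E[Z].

E[Z] = E[V²] + E[X²]
E[V²] = Var(V) + E[V]² = 0.64 + 0.64 = 1.28
E[X²] = Var(X) + E[X]² = 9 + 4 = 13
E[Z] = 1.28 + 13 = 14.28

14.28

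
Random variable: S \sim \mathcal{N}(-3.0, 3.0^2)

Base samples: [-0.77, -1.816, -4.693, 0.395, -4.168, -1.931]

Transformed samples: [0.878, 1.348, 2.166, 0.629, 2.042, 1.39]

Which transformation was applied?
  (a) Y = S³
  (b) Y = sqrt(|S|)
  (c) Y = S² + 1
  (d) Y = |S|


Checking option (b) Y = sqrt(|S|):
  S = -0.77 -> Y = 0.878 ✓
  S = -1.816 -> Y = 1.348 ✓
  S = -4.693 -> Y = 2.166 ✓
All samples match this transformation.

(b) sqrt(|S|)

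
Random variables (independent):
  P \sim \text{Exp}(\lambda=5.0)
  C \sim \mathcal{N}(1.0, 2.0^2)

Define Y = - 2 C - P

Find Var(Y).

For independent RVs: Var(aX + bY) = a²Var(X) + b²Var(Y)
Var(P) = 0.04
Var(C) = 4
Var(Y) = (-1)²*0.04 + (-2)²*4
= 1*0.04 + 4*4 = 16.04

16.04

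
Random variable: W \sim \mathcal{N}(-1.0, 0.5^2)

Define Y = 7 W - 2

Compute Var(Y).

For Y = aW + b: Var(Y) = a² * Var(W)
Var(W) = 0.5^2 = 0.25
Var(Y) = 7² * 0.25 = 49 * 0.25 = 12.25

12.25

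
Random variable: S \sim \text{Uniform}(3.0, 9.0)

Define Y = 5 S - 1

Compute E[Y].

For Y = 5S - 1:
E[Y] = 5 * E[S] - 1
E[S] = (3 + 9)/2 = 6
E[Y] = 5 * 6 - 1 = 29

29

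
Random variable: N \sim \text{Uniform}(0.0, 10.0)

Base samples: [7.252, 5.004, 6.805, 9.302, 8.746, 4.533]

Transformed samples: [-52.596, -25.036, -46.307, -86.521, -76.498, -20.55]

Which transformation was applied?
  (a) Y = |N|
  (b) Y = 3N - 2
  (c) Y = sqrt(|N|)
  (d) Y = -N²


Checking option (d) Y = -N²:
  N = 7.252 -> Y = -52.596 ✓
  N = 5.004 -> Y = -25.036 ✓
  N = 6.805 -> Y = -46.307 ✓
All samples match this transformation.

(d) -N²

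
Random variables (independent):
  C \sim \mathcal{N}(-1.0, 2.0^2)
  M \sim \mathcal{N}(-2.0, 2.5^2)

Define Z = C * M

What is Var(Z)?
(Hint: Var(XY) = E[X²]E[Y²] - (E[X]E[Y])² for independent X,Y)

Var(XY) = E[X²]E[Y²] - (E[X]E[Y])²
E[C] = -1, Var(C) = 4
E[M] = -2, Var(M) = 6.25
E[C²] = 4 + (-1)² = 5
E[M²] = 6.25 + (-2)² = 10.25
Var(Z) = 5*10.25 - (-1*(-2))²
= 51.25 - 4 = 47.25

47.25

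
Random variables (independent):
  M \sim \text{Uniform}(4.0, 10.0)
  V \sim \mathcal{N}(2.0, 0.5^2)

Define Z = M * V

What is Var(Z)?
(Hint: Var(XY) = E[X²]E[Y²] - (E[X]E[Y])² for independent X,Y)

Var(XY) = E[X²]E[Y²] - (E[X]E[Y])²
E[M] = 7, Var(M) = 3
E[V] = 2, Var(V) = 0.25
E[M²] = 3 + 7² = 52
E[V²] = 0.25 + 2² = 4.25
Var(Z) = 52*4.25 - (7*2)²
= 221 - 196 = 25

25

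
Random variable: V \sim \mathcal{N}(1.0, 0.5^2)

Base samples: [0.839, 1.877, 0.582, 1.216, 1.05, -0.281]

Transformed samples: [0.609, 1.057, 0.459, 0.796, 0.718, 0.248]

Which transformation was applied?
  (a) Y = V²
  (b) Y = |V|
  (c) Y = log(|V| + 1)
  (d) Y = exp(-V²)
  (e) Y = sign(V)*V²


Checking option (c) Y = log(|V| + 1):
  V = 0.839 -> Y = 0.609 ✓
  V = 1.877 -> Y = 1.057 ✓
  V = 0.582 -> Y = 0.459 ✓
All samples match this transformation.

(c) log(|V| + 1)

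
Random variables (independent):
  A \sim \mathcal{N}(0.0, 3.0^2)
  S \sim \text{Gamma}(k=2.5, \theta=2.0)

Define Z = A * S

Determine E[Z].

For independent RVs: E[XY] = E[X]*E[Y]
E[A] = 0
E[S] = 5
E[Z] = 0 * 5 = 0

0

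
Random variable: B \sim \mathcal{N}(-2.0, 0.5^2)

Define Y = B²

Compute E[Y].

Using E[X²] = Var(X) + (E[X])²:
E[B] = -2
Var(B) = 0.5^2 = 0.25
E[B²] = 0.25 + (-2)² = 0.25 + 4 = 4.25

4.25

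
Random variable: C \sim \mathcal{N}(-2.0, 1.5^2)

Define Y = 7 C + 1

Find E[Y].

For Y = 7C + 1:
E[Y] = 7 * E[C] + 1
E[C] = -2.0 = -2
E[Y] = 7 * (-2) + 1 = -13

-13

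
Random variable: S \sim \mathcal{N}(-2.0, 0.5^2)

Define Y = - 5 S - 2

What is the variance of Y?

For Y = aS + b: Var(Y) = a² * Var(S)
Var(S) = 0.5^2 = 0.25
Var(Y) = (-5)² * 0.25 = 25 * 0.25 = 6.25

6.25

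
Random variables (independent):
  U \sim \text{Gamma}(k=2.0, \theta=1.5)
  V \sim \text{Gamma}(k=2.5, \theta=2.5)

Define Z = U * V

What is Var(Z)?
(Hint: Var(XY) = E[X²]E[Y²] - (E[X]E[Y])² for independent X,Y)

Var(XY) = E[X²]E[Y²] - (E[X]E[Y])²
E[U] = 3, Var(U) = 4.5
E[V] = 6.25, Var(V) = 15.625
E[U²] = 4.5 + 3² = 13.5
E[V²] = 15.625 + 6.25² = 54.6875
Var(Z) = 13.5*54.6875 - (3*6.25)²
= 738.28125 - 351.5625 = 386.71875

386.71875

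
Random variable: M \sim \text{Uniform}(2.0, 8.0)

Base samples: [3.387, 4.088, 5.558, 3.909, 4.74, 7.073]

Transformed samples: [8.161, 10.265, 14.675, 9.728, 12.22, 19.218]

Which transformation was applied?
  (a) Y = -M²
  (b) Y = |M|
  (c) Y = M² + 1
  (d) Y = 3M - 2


Checking option (d) Y = 3M - 2:
  M = 3.387 -> Y = 8.161 ✓
  M = 4.088 -> Y = 10.265 ✓
  M = 5.558 -> Y = 14.675 ✓
All samples match this transformation.

(d) 3M - 2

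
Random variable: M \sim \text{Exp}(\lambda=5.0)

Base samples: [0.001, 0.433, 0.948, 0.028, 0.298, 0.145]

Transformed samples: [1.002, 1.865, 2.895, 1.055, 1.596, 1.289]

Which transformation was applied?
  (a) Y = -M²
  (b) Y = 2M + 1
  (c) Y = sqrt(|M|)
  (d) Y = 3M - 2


Checking option (b) Y = 2M + 1:
  M = 0.001 -> Y = 1.002 ✓
  M = 0.433 -> Y = 1.865 ✓
  M = 0.948 -> Y = 2.895 ✓
All samples match this transformation.

(b) 2M + 1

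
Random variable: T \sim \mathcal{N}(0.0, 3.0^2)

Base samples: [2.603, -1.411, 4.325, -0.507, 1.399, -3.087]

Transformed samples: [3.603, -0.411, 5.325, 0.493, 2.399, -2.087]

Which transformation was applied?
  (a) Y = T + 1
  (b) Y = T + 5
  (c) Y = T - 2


Checking option (a) Y = T + 1:
  T = 2.603 -> Y = 3.603 ✓
  T = -1.411 -> Y = -0.411 ✓
  T = 4.325 -> Y = 5.325 ✓
All samples match this transformation.

(a) T + 1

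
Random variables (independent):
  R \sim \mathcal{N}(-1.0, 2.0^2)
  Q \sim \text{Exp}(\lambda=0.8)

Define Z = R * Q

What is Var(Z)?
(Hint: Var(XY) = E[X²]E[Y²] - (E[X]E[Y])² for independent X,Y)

Var(XY) = E[X²]E[Y²] - (E[X]E[Y])²
E[R] = -1, Var(R) = 4
E[Q] = 1.25, Var(Q) = 1.5625
E[R²] = 4 + (-1)² = 5
E[Q²] = 1.5625 + 1.25² = 3.125
Var(Z) = 5*3.125 - (-1*1.25)²
= 15.625 - 1.5625 = 14.0625

14.0625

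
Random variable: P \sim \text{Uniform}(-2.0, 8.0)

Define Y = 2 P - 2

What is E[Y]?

For Y = 2P - 2:
E[Y] = 2 * E[P] - 2
E[P] = (-2 + 8)/2 = 3
E[Y] = 2 * 3 - 2 = 4

4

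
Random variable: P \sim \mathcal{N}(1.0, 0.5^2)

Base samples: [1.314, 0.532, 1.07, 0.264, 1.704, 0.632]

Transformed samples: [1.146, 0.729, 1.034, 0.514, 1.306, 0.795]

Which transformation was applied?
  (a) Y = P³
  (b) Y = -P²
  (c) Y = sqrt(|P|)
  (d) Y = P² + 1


Checking option (c) Y = sqrt(|P|):
  P = 1.314 -> Y = 1.146 ✓
  P = 0.532 -> Y = 0.729 ✓
  P = 1.07 -> Y = 1.034 ✓
All samples match this transformation.

(c) sqrt(|P|)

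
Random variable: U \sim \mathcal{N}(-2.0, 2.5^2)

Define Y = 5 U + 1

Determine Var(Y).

For Y = aU + b: Var(Y) = a² * Var(U)
Var(U) = 2.5^2 = 6.25
Var(Y) = 5² * 6.25 = 25 * 6.25 = 156.25

156.25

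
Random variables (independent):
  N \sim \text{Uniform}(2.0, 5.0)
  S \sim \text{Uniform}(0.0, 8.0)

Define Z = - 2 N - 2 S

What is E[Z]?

E[Z] = -2*E[N] - 2*E[S]
E[N] = 3.5
E[S] = 4
E[Z] = -2*3.5 - 2*4 = -15

-15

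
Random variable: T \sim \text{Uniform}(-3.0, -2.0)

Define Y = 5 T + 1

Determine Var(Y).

For Y = aT + b: Var(Y) = a² * Var(T)
Var(T) = (-2 + 3)^2/12 = 0.083333333
Var(Y) = 5² * 0.083333333 = 25 * 0.083333333 = 2.0833333

2.0833333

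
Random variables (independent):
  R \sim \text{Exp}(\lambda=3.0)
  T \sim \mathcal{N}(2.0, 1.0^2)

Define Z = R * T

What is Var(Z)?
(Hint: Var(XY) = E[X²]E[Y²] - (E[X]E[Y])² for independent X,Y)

Var(XY) = E[X²]E[Y²] - (E[X]E[Y])²
E[R] = 0.33333333, Var(R) = 0.11111111
E[T] = 2, Var(T) = 1
E[R²] = 0.11111111 + 0.33333333² = 0.22222222
E[T²] = 1 + 2² = 5
Var(Z) = 0.22222222*5 - (0.33333333*2)²
= 1.1111111 - 0.44444444 = 0.66666667

0.66666667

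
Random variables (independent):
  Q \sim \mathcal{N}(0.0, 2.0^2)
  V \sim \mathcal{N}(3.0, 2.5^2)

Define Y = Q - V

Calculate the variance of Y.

For independent RVs: Var(aX + bY) = a²Var(X) + b²Var(Y)
Var(Q) = 4
Var(V) = 6.25
Var(Y) = 1²*4 + (-1)²*6.25
= 1*4 + 1*6.25 = 10.25

10.25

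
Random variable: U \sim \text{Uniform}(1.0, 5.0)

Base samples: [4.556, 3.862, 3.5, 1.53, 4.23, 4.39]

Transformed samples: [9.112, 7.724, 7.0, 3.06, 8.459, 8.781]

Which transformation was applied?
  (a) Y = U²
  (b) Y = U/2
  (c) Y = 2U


Checking option (c) Y = 2U:
  U = 4.556 -> Y = 9.112 ✓
  U = 3.862 -> Y = 7.724 ✓
  U = 3.5 -> Y = 7.0 ✓
All samples match this transformation.

(c) 2U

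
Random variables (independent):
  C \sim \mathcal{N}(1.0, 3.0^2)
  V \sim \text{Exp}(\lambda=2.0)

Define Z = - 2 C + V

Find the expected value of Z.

E[Z] = -2*E[C] + 1*E[V]
E[C] = 1
E[V] = 0.5
E[Z] = -2*1 + 1*0.5 = -1.5

-1.5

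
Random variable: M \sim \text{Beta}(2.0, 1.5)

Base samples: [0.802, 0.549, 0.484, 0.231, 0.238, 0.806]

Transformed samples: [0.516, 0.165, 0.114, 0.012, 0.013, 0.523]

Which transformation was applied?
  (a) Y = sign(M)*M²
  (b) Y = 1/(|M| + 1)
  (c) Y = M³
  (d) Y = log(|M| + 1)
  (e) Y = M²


Checking option (c) Y = M³:
  M = 0.802 -> Y = 0.516 ✓
  M = 0.549 -> Y = 0.165 ✓
  M = 0.484 -> Y = 0.114 ✓
All samples match this transformation.

(c) M³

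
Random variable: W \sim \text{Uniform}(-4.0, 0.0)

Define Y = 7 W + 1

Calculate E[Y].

For Y = 7W + 1:
E[Y] = 7 * E[W] + 1
E[W] = (-4 + 0)/2 = -2
E[Y] = 7 * (-2) + 1 = -13

-13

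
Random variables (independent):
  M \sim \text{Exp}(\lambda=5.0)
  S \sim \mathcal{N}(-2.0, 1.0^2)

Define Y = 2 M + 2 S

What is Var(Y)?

For independent RVs: Var(aX + bY) = a²Var(X) + b²Var(Y)
Var(M) = 0.04
Var(S) = 1
Var(Y) = 2²*0.04 + 2²*1
= 4*0.04 + 4*1 = 4.16

4.16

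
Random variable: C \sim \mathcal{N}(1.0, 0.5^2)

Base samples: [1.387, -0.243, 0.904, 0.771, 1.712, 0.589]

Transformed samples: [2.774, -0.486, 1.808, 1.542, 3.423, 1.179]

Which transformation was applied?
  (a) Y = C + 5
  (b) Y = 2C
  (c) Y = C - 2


Checking option (b) Y = 2C:
  C = 1.387 -> Y = 2.774 ✓
  C = -0.243 -> Y = -0.486 ✓
  C = 0.904 -> Y = 1.808 ✓
All samples match this transformation.

(b) 2C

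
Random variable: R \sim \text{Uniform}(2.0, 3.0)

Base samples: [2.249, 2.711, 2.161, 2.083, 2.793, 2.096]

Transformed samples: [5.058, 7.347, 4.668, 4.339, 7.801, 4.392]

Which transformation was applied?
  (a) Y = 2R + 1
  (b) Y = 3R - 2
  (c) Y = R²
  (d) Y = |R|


Checking option (c) Y = R²:
  R = 2.249 -> Y = 5.058 ✓
  R = 2.711 -> Y = 7.347 ✓
  R = 2.161 -> Y = 4.668 ✓
All samples match this transformation.

(c) R²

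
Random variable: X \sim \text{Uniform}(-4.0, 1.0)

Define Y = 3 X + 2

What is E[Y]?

For Y = 3X + 2:
E[Y] = 3 * E[X] + 2
E[X] = (-4 + 1)/2 = -1.5
E[Y] = 3 * (-1.5) + 2 = -2.5

-2.5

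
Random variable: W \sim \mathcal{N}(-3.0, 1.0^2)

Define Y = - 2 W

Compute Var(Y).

For Y = aW + b: Var(Y) = a² * Var(W)
Var(W) = 1.0^2 = 1
Var(Y) = (-2)² * 1 = 4 * 1 = 4

4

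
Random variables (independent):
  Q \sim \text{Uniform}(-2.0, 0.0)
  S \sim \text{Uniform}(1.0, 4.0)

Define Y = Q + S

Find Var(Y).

For independent RVs: Var(aX + bY) = a²Var(X) + b²Var(Y)
Var(Q) = 0.33333333
Var(S) = 0.75
Var(Y) = 1²*0.33333333 + 1²*0.75
= 1*0.33333333 + 1*0.75 = 1.0833333

1.0833333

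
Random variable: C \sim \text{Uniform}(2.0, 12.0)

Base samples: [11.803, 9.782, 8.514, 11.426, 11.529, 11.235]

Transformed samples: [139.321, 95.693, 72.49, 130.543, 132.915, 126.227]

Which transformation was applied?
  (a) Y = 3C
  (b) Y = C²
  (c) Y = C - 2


Checking option (b) Y = C²:
  C = 11.803 -> Y = 139.321 ✓
  C = 9.782 -> Y = 95.693 ✓
  C = 8.514 -> Y = 72.49 ✓
All samples match this transformation.

(b) C²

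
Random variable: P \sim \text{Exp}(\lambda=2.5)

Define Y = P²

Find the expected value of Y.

E[P²] = Var(P) + (E[P])² = 0.16 + 0.16 = 0.32

0.32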